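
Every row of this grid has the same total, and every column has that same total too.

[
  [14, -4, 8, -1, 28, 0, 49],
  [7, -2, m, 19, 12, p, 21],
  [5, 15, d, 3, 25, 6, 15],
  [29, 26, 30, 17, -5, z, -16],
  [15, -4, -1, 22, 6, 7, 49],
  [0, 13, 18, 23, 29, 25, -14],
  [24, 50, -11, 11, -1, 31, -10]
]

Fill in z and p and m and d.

z = 13, p = 12, m = 25, d = 25

Rows 1 and 5 both sum to 94, so that's the common total.
Row 3: 5 + 15 + 3 + 25 + 6 + 15 = 69, so its missing entry is 94 − 69 = 25.
Column 3: 8 + 25 + 30 − 1 + 18 − 11 = 69, so its missing entry is 94 − 69 = 25.
Row 4: 29 + 26 + 30 + 17 − 5 − 16 = 81, so its missing entry is 94 − 81 = 13.
Row 2: 7 − 2 + 25 + 19 + 12 + 21 = 82, so its missing entry is 94 − 82 = 12.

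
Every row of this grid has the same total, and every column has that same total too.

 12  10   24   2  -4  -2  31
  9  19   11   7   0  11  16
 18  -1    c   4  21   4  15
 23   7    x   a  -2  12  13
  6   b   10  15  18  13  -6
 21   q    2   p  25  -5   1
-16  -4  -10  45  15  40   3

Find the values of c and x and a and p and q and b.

c = 12, x = 24, a = -4, p = 4, q = 25, b = 17

Rows 1 and 2 both sum to 73, so that's the common total.
Row 3 has 18 − 1 + 4 + 21 + 4 + 15 = 61; the blank must be 73 − 61 = 12.
Column 3 has 24 + 11 + 12 + 10 + 2 − 10 = 49; the blank must be 73 − 49 = 24.
Row 4 has 23 + 7 + 24 − 2 + 12 + 13 = 77; the blank must be 73 − 77 = -4.
Column 4 has 2 + 7 + 4 − 4 + 15 + 45 = 69; the blank must be 73 − 69 = 4.
Row 6 has 21 + 2 + 4 + 25 − 5 + 1 = 48; the blank must be 73 − 48 = 25.
Row 5 has 6 + 10 + 15 + 18 + 13 − 6 = 56; the blank must be 73 − 56 = 17.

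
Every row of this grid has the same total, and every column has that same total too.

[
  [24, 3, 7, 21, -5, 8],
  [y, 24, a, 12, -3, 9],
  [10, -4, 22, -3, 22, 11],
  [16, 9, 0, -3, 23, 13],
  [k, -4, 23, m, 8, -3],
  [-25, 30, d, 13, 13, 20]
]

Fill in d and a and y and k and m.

Rows 1 and 3 both sum to 58, so that's the common total.
Column 4 has 21 + 12 − 3 − 3 + 13 = 40; the blank must be 58 − 40 = 18.
Row 5 has -4 + 23 + 18 + 8 − 3 = 42; the blank must be 58 − 42 = 16.
Column 1 has 24 + 10 + 16 + 16 − 25 = 41; the blank must be 58 − 41 = 17.
Row 2 has 17 + 24 + 12 − 3 + 9 = 59; the blank must be 58 − 59 = -1.
Row 6 has -25 + 30 + 13 + 13 + 20 = 51; the blank must be 58 − 51 = 7.

d = 7, a = -1, y = 17, k = 16, m = 18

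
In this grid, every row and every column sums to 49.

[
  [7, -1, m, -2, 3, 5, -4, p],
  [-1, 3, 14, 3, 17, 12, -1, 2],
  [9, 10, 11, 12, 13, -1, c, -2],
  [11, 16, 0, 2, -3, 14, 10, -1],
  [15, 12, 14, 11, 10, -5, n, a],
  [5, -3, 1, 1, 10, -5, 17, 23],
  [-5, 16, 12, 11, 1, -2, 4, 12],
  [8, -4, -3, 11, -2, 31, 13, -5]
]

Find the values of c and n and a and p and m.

c = -3, n = 13, a = -21, p = 41, m = 0

Column 3: 14 + 11 + 0 + 14 + 1 + 12 − 3 = 49, so its missing entry is 49 − 49 = 0.
Row 1: 7 − 1 + 0 − 2 + 3 + 5 − 4 = 8, so its missing entry is 49 − 8 = 41.
Row 3: 9 + 10 + 11 + 12 + 13 − 1 − 2 = 52, so its missing entry is 49 − 52 = -3.
Column 7: -4 − 1 − 3 + 10 + 17 + 4 + 13 = 36, so its missing entry is 49 − 36 = 13.
Row 5: 15 + 12 + 14 + 11 + 10 − 5 + 13 = 70, so its missing entry is 49 − 70 = -21.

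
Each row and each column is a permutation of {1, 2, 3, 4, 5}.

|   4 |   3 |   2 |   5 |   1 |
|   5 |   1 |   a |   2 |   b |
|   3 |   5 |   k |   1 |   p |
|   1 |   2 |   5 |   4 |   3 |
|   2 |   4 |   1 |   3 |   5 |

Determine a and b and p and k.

a = 3, b = 4, p = 2, k = 4

For row 2, column 5: row 2 is missing {3, 4} and column 5 is missing {2, 4}; that leaves 4.
At (row 3, col 5): column 5 already has {1, 3, 4, 5}, so the value is 2.
At (row 2, col 3): row 2 already has {1, 2, 4, 5}, so the value is 3.
At (row 3, col 3): row 3 already has {1, 2, 3, 5}, so the value is 4.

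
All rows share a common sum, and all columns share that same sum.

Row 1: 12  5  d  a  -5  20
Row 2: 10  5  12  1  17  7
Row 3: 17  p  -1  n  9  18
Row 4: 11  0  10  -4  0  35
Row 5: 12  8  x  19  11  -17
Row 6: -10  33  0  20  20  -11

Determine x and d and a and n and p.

Rows 2 and 4 both sum to 52, so that's the common total.
The known cells in column 2 total 51, leaving 52 − 51 = 1 for the blank.
The known cells in row 5 total 33, leaving 52 − 33 = 19 for the blank.
The known cells in row 3 total 44, leaving 52 − 44 = 8 for the blank.
The known cells in column 4 total 44, leaving 52 − 44 = 8 for the blank.
The known cells in row 1 total 40, leaving 52 − 40 = 12 for the blank.

x = 19, d = 12, a = 8, n = 8, p = 1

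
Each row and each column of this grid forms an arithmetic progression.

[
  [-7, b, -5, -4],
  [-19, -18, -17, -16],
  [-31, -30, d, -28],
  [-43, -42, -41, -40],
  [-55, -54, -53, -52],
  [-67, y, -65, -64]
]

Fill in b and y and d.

Along each row the entries change by 1 per step; down each column they change by -12.
Row 1: from -7 at column 1, stepping by 1 to column 2 gives -6.
Row 6: from -67 at column 1, stepping by 1 to column 2 gives -66.
Row 3: from -31 at column 1, stepping by 1 to column 3 gives -29.

b = -6, y = -66, d = -29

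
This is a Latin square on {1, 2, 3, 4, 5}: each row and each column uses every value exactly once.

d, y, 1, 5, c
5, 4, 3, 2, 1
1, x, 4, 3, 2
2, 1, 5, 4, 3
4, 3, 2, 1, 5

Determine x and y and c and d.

x = 5, y = 2, c = 4, d = 3

At (row 1, col 5): column 5 already has {1, 2, 3, 5}, so the value is 4.
For row 3, column 2: row 3 already has {1, 2, 3, 4}; that leaves 5.
Cell (1,2): column 2 already has {1, 3, 4, 5} → 2.
Cell (1,1): row 1 already has {1, 2, 4, 5} → 3.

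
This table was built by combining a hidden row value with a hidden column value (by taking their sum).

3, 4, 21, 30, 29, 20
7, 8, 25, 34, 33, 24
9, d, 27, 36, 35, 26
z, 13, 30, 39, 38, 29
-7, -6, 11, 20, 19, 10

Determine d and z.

The difference between any two rows is the same in every column — this is an addition table with the headers hidden.
Row 3 minus row 1 is 26 − 20 = 6, so its entry in column 2 is 4 + 6 = 10.
Row 4 minus row 1 is 29 − 20 = 9, so its entry in column 1 is 3 + 9 = 12.

d = 10, z = 12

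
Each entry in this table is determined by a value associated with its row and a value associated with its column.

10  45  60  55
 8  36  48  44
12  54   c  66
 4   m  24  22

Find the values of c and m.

c = 72, m = 18

Each row is a constant multiple of every other row — this is a multiplication table with the headers hidden.
Row 3 is 12/10 = 6/5 times row 1, so its entry in column 3 is 60 × 6/5 = 72.
Row 4 is 4/10 = 2/5 times row 1, so its entry in column 2 is 45 × 2/5 = 18.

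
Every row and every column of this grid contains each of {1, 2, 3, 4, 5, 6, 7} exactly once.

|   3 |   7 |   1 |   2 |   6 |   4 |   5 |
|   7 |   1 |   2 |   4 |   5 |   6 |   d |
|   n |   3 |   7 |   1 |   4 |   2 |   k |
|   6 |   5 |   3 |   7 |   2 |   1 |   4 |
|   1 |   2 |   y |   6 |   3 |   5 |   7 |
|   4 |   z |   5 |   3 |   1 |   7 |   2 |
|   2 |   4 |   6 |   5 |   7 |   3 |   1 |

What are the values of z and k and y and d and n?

z = 6, k = 6, y = 4, d = 3, n = 5

Cell (3,1): column 1 already has {1, 2, 3, 4, 6, 7} → 5.
For row 6, column 2: row 6 already has {1, 2, 3, 4, 5, 7}; that leaves 6.
Cell (5,3): row 5 already has {1, 2, 3, 5, 6, 7} → 4.
Cell (3,7): row 3 already has {1, 2, 3, 4, 5, 7} → 6.
At (row 2, col 7): row 2 already has {1, 2, 4, 5, 6, 7}, so the value is 3.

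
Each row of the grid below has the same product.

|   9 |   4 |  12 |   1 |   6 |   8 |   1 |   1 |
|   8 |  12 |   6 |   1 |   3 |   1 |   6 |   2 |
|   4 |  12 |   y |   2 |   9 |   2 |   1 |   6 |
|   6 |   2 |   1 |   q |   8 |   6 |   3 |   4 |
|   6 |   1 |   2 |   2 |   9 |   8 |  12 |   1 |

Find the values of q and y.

Rows 2 and 5 each multiply to 20736, so every row has product 20736.
Row 4: 6×2×1×8×6×3×4 = 6912, so the missing entry is 20736 ÷ 6912 = 3.
Row 3: 4×12×2×9×2×1×6 = 10368, so the missing entry is 20736 ÷ 10368 = 2.

q = 3, y = 2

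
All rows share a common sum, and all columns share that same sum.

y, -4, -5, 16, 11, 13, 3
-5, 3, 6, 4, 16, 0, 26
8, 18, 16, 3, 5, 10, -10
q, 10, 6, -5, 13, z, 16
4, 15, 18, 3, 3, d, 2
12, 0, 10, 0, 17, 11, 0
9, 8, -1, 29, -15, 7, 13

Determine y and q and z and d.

Rows 2 and 3 both sum to 50, so that's the common total.
The known cells in row 5 total 45, leaving 50 − 45 = 5 for the blank.
The known cells in column 6 total 46, leaving 50 − 46 = 4 for the blank.
The known cells in row 4 total 44, leaving 50 − 44 = 6 for the blank.
The known cells in row 1 total 34, leaving 50 − 34 = 16 for the blank.

y = 16, q = 6, z = 4, d = 5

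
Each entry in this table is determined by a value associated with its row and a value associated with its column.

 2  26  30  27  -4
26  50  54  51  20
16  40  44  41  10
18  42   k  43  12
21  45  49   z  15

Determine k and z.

The difference between any two rows is the same in every column — this is an addition table with the headers hidden.
Row 4 minus row 1 is 42 − 26 = 16, so its entry in column 3 is 30 + 16 = 46.
Row 5 minus row 1 is 45 − 26 = 19, so its entry in column 4 is 27 + 19 = 46.

k = 46, z = 46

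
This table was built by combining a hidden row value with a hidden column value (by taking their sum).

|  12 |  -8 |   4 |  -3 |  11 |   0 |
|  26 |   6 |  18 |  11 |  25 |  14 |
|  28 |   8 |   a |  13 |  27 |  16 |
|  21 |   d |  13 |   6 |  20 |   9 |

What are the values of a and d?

a = 20, d = 1

The difference between any two rows is the same in every column — this is an addition table with the headers hidden.
Row 3 minus row 1 is 16 − 0 = 16, so its entry in column 3 is 4 + 16 = 20.
Row 4 minus row 1 is 9 − 0 = 9, so its entry in column 2 is -8 + 9 = 1.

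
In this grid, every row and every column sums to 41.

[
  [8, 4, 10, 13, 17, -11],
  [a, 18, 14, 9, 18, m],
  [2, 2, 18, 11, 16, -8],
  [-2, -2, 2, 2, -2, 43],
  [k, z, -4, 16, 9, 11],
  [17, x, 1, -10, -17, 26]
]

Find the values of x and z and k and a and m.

x = 24, z = -5, k = 14, a = 2, m = -20

Column 6 has -11 − 8 + 43 + 11 + 26 = 61; the blank must be 41 − 61 = -20.
Row 6 has 17 + 1 − 10 − 17 + 26 = 17; the blank must be 41 − 17 = 24.
Row 2 has 18 + 14 + 9 + 18 − 20 = 39; the blank must be 41 − 39 = 2.
Column 1 has 8 + 2 + 2 − 2 + 17 = 27; the blank must be 41 − 27 = 14.
Row 5 has 14 − 4 + 16 + 9 + 11 = 46; the blank must be 41 − 46 = -5.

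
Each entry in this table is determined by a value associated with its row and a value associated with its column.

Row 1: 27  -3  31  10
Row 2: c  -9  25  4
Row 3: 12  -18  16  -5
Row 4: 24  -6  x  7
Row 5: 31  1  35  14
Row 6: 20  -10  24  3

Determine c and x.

The difference between any two rows is the same in every column — this is an addition table with the headers hidden.
Row 2 minus row 1 is -9 − (-3) = -6, so its entry in column 1 is 27 + (-6) = 21.
Row 4 minus row 1 is -6 − (-3) = -3, so its entry in column 3 is 31 + (-3) = 28.

c = 21, x = 28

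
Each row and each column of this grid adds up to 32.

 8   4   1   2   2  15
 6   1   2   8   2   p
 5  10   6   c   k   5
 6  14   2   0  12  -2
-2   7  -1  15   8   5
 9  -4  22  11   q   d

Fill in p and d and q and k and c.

p = 13, d = -4, q = -2, k = 10, c = -4

The known cells in row 2 total 19, leaving 32 − 19 = 13 for the blank.
The known cells in column 6 total 36, leaving 32 − 36 = -4 for the blank.
The known cells in row 6 total 34, leaving 32 − 34 = -2 for the blank.
The known cells in column 5 total 22, leaving 32 − 22 = 10 for the blank.
The known cells in row 3 total 36, leaving 32 − 36 = -4 for the blank.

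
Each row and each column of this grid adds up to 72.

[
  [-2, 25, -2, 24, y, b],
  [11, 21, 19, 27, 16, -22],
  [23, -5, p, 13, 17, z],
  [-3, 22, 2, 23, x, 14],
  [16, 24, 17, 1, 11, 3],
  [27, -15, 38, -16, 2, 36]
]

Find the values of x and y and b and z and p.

x = 14, y = 12, b = 15, z = 26, p = -2

Row 4 has -3 + 22 + 2 + 23 + 14 = 58; the blank must be 72 − 58 = 14.
Column 5 has 16 + 17 + 14 + 11 + 2 = 60; the blank must be 72 − 60 = 12.
Row 1 has -2 + 25 − 2 + 24 + 12 = 57; the blank must be 72 − 57 = 15.
Column 3 has -2 + 19 + 2 + 17 + 38 = 74; the blank must be 72 − 74 = -2.
Row 3 has 23 − 5 − 2 + 13 + 17 = 46; the blank must be 72 − 46 = 26.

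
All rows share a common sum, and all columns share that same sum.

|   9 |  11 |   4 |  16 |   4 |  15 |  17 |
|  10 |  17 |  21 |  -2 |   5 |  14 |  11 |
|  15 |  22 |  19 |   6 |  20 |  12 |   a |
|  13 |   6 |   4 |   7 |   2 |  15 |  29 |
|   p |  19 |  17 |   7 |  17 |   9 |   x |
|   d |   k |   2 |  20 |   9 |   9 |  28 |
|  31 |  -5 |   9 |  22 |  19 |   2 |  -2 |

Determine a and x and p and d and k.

Rows 1 and 2 both sum to 76, so that's the common total.
Column 2: 11 + 17 + 22 + 6 + 19 − 5 = 70, so its missing entry is 76 − 70 = 6.
Row 6: 6 + 2 + 20 + 9 + 9 + 28 = 74, so its missing entry is 76 − 74 = 2.
Column 1: 9 + 10 + 15 + 13 + 2 + 31 = 80, so its missing entry is 76 − 80 = -4.
Row 5: -4 + 19 + 17 + 7 + 17 + 9 = 65, so its missing entry is 76 − 65 = 11.
Row 3: 15 + 22 + 19 + 6 + 20 + 12 = 94, so its missing entry is 76 − 94 = -18.

a = -18, x = 11, p = -4, d = 2, k = 6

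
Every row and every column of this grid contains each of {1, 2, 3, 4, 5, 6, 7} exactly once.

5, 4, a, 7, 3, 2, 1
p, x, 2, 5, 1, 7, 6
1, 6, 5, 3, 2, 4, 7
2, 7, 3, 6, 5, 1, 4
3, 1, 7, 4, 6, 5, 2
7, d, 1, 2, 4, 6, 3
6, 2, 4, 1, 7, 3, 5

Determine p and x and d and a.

p = 4, x = 3, d = 5, a = 6

Cell (2,1): column 1 already has {1, 2, 3, 5, 6, 7} → 4.
At (row 2, col 2): row 2 already has {1, 2, 4, 5, 6, 7}, so the value is 3.
For row 1, column 3: row 1 already has {1, 2, 3, 4, 5, 7}; that leaves 6.
Cell (6,2): row 6 already has {1, 2, 3, 4, 6, 7} → 5.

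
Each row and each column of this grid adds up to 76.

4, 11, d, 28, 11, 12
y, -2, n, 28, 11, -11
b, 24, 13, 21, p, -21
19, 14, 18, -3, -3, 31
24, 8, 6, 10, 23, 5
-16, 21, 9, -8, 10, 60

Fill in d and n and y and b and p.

d = 10, n = 20, y = 30, b = 15, p = 24

Column 5 has 11 + 11 − 3 + 23 + 10 = 52; the blank must be 76 − 52 = 24.
Row 3 has 24 + 13 + 21 + 24 − 21 = 61; the blank must be 76 − 61 = 15.
Row 1 has 4 + 11 + 28 + 11 + 12 = 66; the blank must be 76 − 66 = 10.
Column 3 has 10 + 13 + 18 + 6 + 9 = 56; the blank must be 76 − 56 = 20.
Row 2 has -2 + 20 + 28 + 11 − 11 = 46; the blank must be 76 − 46 = 30.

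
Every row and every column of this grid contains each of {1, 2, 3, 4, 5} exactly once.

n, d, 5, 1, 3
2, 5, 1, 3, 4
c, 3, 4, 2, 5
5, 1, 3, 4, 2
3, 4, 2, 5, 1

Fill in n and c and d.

n = 4, c = 1, d = 2

For row 1, column 2: column 2 already has {1, 3, 4, 5}; that leaves 2.
At (row 3, col 1): row 3 already has {2, 3, 4, 5}, so the value is 1.
Cell (1,1): row 1 already has {1, 2, 3, 5} → 4.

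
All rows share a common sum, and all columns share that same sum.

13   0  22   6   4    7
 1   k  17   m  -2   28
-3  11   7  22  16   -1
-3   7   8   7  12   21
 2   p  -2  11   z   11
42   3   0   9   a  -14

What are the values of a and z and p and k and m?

Rows 1 and 3 both sum to 52, so that's the common total.
The known cells in row 6 total 40, leaving 52 − 40 = 12 for the blank.
The known cells in column 5 total 42, leaving 52 − 42 = 10 for the blank.
The known cells in row 5 total 32, leaving 52 − 32 = 20 for the blank.
The known cells in column 2 total 41, leaving 52 − 41 = 11 for the blank.
The known cells in row 2 total 55, leaving 52 − 55 = -3 for the blank.

a = 12, z = 10, p = 20, k = 11, m = -3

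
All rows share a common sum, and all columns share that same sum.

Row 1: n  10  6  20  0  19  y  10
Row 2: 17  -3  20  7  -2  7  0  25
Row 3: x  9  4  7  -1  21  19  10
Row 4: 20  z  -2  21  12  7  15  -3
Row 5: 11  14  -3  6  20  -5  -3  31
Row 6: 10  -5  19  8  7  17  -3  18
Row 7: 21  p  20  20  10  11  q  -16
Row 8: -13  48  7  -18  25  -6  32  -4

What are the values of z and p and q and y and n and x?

Rows 2 and 5 both sum to 71, so that's the common total.
Row 4 has 20 − 2 + 21 + 12 + 7 + 15 − 3 = 70; the blank must be 71 − 70 = 1.
Column 2 has 10 − 3 + 9 + 1 + 14 − 5 + 48 = 74; the blank must be 71 − 74 = -3.
Row 3 has 9 + 4 + 7 − 1 + 21 + 19 + 10 = 69; the blank must be 71 − 69 = 2.
Column 1 has 17 + 2 + 20 + 11 + 10 + 21 − 13 = 68; the blank must be 71 − 68 = 3.
Row 1 has 3 + 10 + 6 + 20 + 0 + 19 + 10 = 68; the blank must be 71 − 68 = 3.
Row 7 has 21 − 3 + 20 + 20 + 10 + 11 − 16 = 63; the blank must be 71 − 63 = 8.

z = 1, p = -3, q = 8, y = 3, n = 3, x = 2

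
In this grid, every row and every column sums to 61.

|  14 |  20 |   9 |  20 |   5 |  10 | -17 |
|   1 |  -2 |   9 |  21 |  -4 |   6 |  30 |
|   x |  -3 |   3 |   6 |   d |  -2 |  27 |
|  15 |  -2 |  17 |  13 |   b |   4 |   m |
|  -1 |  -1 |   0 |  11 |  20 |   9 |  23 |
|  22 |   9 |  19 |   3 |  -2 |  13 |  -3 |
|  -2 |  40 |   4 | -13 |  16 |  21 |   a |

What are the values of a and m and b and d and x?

Column 1: 14 + 1 + 15 − 1 + 22 − 2 = 49, so its missing entry is 61 − 49 = 12.
Row 3: 12 − 3 + 3 + 6 − 2 + 27 = 43, so its missing entry is 61 − 43 = 18.
Column 5: 5 − 4 + 18 + 20 − 2 + 16 = 53, so its missing entry is 61 − 53 = 8.
Row 4: 15 − 2 + 17 + 13 + 8 + 4 = 55, so its missing entry is 61 − 55 = 6.
Row 7: -2 + 40 + 4 − 13 + 16 + 21 = 66, so its missing entry is 61 − 66 = -5.

a = -5, m = 6, b = 8, d = 18, x = 12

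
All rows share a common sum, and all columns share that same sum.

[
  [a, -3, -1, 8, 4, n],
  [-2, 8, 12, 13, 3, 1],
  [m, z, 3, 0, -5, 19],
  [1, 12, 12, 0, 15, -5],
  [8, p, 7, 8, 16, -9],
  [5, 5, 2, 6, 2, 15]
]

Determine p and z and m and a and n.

Rows 2 and 4 both sum to 35, so that's the common total.
The known cells in column 6 total 21, leaving 35 − 21 = 14 for the blank.
The known cells in row 1 total 22, leaving 35 − 22 = 13 for the blank.
The known cells in column 1 total 25, leaving 35 − 25 = 10 for the blank.
The known cells in row 3 total 27, leaving 35 − 27 = 8 for the blank.
The known cells in row 5 total 30, leaving 35 − 30 = 5 for the blank.

p = 5, z = 8, m = 10, a = 13, n = 14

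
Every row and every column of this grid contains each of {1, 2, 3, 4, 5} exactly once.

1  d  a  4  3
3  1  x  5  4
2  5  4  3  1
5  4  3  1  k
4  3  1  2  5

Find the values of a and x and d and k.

At (row 1, col 2): column 2 already has {1, 3, 4, 5}, so the value is 2.
At (row 1, col 3): row 1 already has {1, 2, 3, 4}, so the value is 5.
At (row 2, col 3): row 2 already has {1, 3, 4, 5}, so the value is 2.
For row 4, column 5: row 4 already has {1, 3, 4, 5}; that leaves 2.

a = 5, x = 2, d = 2, k = 2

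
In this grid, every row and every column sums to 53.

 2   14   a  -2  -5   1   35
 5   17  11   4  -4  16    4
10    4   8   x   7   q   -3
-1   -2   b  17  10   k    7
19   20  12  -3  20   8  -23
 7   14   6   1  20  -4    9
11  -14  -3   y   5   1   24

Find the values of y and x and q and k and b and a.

Row 1: 2 + 14 − 2 − 5 + 1 + 35 = 45, so its missing entry is 53 − 45 = 8.
Column 3: 8 + 11 + 8 + 12 + 6 − 3 = 42, so its missing entry is 53 − 42 = 11.
Row 7: 11 − 14 − 3 + 5 + 1 + 24 = 24, so its missing entry is 53 − 24 = 29.
Column 4: -2 + 4 + 17 − 3 + 1 + 29 = 46, so its missing entry is 53 − 46 = 7.
Row 3: 10 + 4 + 8 + 7 + 7 − 3 = 33, so its missing entry is 53 − 33 = 20.
Row 4: -1 − 2 + 11 + 17 + 10 + 7 = 42, so its missing entry is 53 − 42 = 11.

y = 29, x = 7, q = 20, k = 11, b = 11, a = 8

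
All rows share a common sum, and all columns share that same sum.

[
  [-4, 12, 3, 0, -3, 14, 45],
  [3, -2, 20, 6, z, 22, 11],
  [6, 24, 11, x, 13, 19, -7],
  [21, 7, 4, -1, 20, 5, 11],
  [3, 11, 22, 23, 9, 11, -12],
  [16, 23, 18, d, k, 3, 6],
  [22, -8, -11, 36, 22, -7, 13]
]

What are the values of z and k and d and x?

Rows 1 and 4 both sum to 67, so that's the common total.
The known cells in row 3 total 66, leaving 67 − 66 = 1 for the blank.
The known cells in column 4 total 65, leaving 67 − 65 = 2 for the blank.
The known cells in row 6 total 68, leaving 67 − 68 = -1 for the blank.
The known cells in row 2 total 60, leaving 67 − 60 = 7 for the blank.

z = 7, k = -1, d = 2, x = 1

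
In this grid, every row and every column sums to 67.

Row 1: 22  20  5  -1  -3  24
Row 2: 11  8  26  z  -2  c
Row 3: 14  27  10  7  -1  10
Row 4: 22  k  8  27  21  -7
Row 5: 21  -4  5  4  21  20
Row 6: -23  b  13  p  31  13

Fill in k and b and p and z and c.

Column 6: 24 + 10 − 7 + 20 + 13 = 60, so its missing entry is 67 − 60 = 7.
Row 4: 22 + 8 + 27 + 21 − 7 = 71, so its missing entry is 67 − 71 = -4.
Column 2: 20 + 8 + 27 − 4 − 4 = 47, so its missing entry is 67 − 47 = 20.
Row 6: -23 + 20 + 13 + 31 + 13 = 54, so its missing entry is 67 − 54 = 13.
Row 2: 11 + 8 + 26 − 2 + 7 = 50, so its missing entry is 67 − 50 = 17.

k = -4, b = 20, p = 13, z = 17, c = 7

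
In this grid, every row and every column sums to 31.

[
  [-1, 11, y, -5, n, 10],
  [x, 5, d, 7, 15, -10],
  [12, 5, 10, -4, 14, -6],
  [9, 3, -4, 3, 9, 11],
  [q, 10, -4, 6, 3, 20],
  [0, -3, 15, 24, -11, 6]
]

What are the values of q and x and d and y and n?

q = -4, x = 15, d = -1, y = 15, n = 1

The known cells in row 5 total 35, leaving 31 − 35 = -4 for the blank.
The known cells in column 5 total 30, leaving 31 − 30 = 1 for the blank.
The known cells in row 1 total 16, leaving 31 − 16 = 15 for the blank.
The known cells in column 3 total 32, leaving 31 − 32 = -1 for the blank.
The known cells in row 2 total 16, leaving 31 − 16 = 15 for the blank.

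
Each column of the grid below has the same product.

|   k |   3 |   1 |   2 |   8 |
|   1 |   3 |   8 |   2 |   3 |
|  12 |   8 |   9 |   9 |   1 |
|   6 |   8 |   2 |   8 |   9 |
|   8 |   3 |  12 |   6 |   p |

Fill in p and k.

p = 8, k = 3

Columns 2 and 3 each multiply to 1728, so every column has product 1728.
Column 5: 8×3×1×9 = 216, so the missing entry is 1728 ÷ 216 = 8.
Column 1: 1×12×6×8 = 576, so the missing entry is 1728 ÷ 576 = 3.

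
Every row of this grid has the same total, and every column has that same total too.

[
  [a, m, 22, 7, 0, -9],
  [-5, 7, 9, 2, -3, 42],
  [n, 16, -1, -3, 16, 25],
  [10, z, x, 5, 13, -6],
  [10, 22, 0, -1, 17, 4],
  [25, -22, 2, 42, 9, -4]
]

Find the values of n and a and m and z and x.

Rows 2 and 5 both sum to 52, so that's the common total.
Row 3: 16 − 1 − 3 + 16 + 25 = 53, so its missing entry is 52 − 53 = -1.
Column 1: -5 − 1 + 10 + 10 + 25 = 39, so its missing entry is 52 − 39 = 13.
Row 1: 13 + 22 + 7 + 0 − 9 = 33, so its missing entry is 52 − 33 = 19.
Column 2: 19 + 7 + 16 + 22 − 22 = 42, so its missing entry is 52 − 42 = 10.
Row 4: 10 + 10 + 5 + 13 − 6 = 32, so its missing entry is 52 − 32 = 20.

n = -1, a = 13, m = 19, z = 10, x = 20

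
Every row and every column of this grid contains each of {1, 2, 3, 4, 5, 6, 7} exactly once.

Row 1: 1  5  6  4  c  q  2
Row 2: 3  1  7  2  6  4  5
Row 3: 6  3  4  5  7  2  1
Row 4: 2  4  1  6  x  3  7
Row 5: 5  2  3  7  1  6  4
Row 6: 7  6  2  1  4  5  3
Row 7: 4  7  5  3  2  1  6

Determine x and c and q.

For row 4, column 5: row 4 already has {1, 2, 3, 4, 6, 7}; that leaves 5.
Cell (1,5): column 5 already has {1, 2, 4, 5, 6, 7} → 3.
For row 1, column 6: row 1 already has {1, 2, 3, 4, 5, 6}; that leaves 7.

x = 5, c = 3, q = 7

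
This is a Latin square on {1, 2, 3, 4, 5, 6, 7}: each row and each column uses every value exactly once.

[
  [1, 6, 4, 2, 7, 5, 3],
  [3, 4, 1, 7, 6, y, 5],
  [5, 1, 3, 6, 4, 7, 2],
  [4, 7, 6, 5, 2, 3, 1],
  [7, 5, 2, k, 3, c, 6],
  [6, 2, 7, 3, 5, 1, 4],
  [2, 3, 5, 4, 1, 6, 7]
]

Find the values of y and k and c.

y = 2, k = 1, c = 4

Cell (2,6): row 2 already has {1, 3, 4, 5, 6, 7} → 2.
For row 5, column 6: column 6 already has {1, 2, 3, 5, 6, 7}; that leaves 4.
Cell (5,4): row 5 already has {2, 3, 4, 5, 6, 7} → 1.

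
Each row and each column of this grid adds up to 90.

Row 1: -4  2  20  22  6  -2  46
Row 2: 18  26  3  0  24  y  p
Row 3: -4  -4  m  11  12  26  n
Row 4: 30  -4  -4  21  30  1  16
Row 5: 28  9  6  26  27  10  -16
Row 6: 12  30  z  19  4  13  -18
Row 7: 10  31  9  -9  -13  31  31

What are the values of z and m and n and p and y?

Column 6 has -2 + 26 + 1 + 10 + 13 + 31 = 79; the blank must be 90 − 79 = 11.
Row 2 has 18 + 26 + 3 + 0 + 24 + 11 = 82; the blank must be 90 − 82 = 8.
Column 7 has 46 + 8 + 16 − 16 − 18 + 31 = 67; the blank must be 90 − 67 = 23.
Row 3 has -4 − 4 + 11 + 12 + 26 + 23 = 64; the blank must be 90 − 64 = 26.
Row 6 has 12 + 30 + 19 + 4 + 13 − 18 = 60; the blank must be 90 − 60 = 30.

z = 30, m = 26, n = 23, p = 8, y = 11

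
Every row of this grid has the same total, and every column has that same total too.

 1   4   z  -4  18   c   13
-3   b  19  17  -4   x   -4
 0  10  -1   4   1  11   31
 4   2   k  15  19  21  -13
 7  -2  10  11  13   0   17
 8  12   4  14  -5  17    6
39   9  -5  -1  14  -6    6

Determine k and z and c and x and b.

k = 8, z = 21, c = 3, x = 10, b = 21

Rows 3 and 5 both sum to 56, so that's the common total.
Column 2 has 4 + 10 + 2 − 2 + 12 + 9 = 35; the blank must be 56 − 35 = 21.
Row 2 has -3 + 21 + 19 + 17 − 4 − 4 = 46; the blank must be 56 − 46 = 10.
Column 6 has 10 + 11 + 21 + 0 + 17 − 6 = 53; the blank must be 56 − 53 = 3.
Row 1 has 1 + 4 − 4 + 18 + 3 + 13 = 35; the blank must be 56 − 35 = 21.
Row 4 has 4 + 2 + 15 + 19 + 21 − 13 = 48; the blank must be 56 − 48 = 8.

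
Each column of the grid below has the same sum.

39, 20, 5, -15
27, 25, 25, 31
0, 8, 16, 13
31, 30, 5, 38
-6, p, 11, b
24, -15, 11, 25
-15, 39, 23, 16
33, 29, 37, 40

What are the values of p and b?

Columns 1 and 3 both add up to 133, so every column sums to 133.
Column 2: 20 + 25 + 8 + 30 − 15 + 39 + 29 = 136, so the missing entry is 133 − 136 = -3.
Column 4: -15 + 31 + 13 + 38 + 25 + 16 + 40 = 148, so the missing entry is 133 − 148 = -15.

p = -3, b = -15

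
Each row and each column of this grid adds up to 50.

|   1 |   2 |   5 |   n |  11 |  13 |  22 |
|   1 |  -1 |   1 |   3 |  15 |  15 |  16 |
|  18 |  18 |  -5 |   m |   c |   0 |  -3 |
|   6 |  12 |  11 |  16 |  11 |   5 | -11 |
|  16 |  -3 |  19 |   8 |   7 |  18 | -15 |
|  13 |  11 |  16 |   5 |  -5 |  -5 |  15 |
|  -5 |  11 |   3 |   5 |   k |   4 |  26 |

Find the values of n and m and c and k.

Row 1: 1 + 2 + 5 + 11 + 13 + 22 = 54, so its missing entry is 50 − 54 = -4.
Column 4: -4 + 3 + 16 + 8 + 5 + 5 = 33, so its missing entry is 50 − 33 = 17.
Row 3: 18 + 18 − 5 + 17 + 0 − 3 = 45, so its missing entry is 50 − 45 = 5.
Row 7: -5 + 11 + 3 + 5 + 4 + 26 = 44, so its missing entry is 50 − 44 = 6.

n = -4, m = 17, c = 5, k = 6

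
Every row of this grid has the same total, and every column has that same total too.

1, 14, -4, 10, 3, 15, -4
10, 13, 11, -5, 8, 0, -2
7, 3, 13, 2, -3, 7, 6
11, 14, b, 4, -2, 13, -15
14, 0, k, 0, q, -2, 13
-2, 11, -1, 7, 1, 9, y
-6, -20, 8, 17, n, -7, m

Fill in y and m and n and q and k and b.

y = 10, m = 27, n = 16, q = 12, k = -2, b = 10

Rows 1 and 2 both sum to 35, so that's the common total.
The known cells in row 6 total 25, leaving 35 − 25 = 10 for the blank.
The known cells in column 7 total 8, leaving 35 − 8 = 27 for the blank.
The known cells in row 7 total 19, leaving 35 − 19 = 16 for the blank.
The known cells in column 5 total 23, leaving 35 − 23 = 12 for the blank.
The known cells in row 5 total 37, leaving 35 − 37 = -2 for the blank.
The known cells in row 4 total 25, leaving 35 − 25 = 10 for the blank.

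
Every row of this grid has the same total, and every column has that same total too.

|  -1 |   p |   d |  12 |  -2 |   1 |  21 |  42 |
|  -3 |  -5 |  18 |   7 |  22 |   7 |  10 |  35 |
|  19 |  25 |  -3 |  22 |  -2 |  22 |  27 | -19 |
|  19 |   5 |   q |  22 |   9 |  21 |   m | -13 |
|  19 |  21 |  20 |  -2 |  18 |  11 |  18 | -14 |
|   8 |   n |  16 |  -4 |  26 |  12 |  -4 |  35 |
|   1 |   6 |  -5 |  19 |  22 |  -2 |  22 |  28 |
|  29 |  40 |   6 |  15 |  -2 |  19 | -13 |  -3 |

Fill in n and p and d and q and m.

n = 2, p = -3, d = 21, q = 18, m = 10

Rows 2 and 3 both sum to 91, so that's the common total.
Row 6: 8 + 16 − 4 + 26 + 12 − 4 + 35 = 89, so its missing entry is 91 − 89 = 2.
Column 2: -5 + 25 + 5 + 21 + 2 + 6 + 40 = 94, so its missing entry is 91 − 94 = -3.
Row 1: -1 − 3 + 12 − 2 + 1 + 21 + 42 = 70, so its missing entry is 91 − 70 = 21.
Column 7: 21 + 10 + 27 + 18 − 4 + 22 − 13 = 81, so its missing entry is 91 − 81 = 10.
Row 4: 19 + 5 + 22 + 9 + 21 + 10 − 13 = 73, so its missing entry is 91 − 73 = 18.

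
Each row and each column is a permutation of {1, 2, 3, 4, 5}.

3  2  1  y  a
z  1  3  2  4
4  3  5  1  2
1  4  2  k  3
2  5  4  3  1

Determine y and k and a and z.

y = 4, k = 5, a = 5, z = 5

Cell (2,1): row 2 already has {1, 2, 3, 4} → 5.
For row 4, column 4: row 4 already has {1, 2, 3, 4}; that leaves 5.
For row 1, column 5: column 5 already has {1, 2, 3, 4}; that leaves 5.
Cell (1,4): row 1 already has {1, 2, 3, 5} → 4.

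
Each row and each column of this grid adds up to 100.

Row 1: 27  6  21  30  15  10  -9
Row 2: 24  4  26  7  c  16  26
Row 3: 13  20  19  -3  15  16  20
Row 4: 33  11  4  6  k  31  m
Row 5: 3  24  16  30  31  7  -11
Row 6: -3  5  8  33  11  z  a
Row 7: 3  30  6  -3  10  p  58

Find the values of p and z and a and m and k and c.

The known cells in row 7 total 104, leaving 100 − 104 = -4 for the blank.
The known cells in column 6 total 76, leaving 100 − 76 = 24 for the blank.
The known cells in row 2 total 103, leaving 100 − 103 = -3 for the blank.
The known cells in column 5 total 79, leaving 100 − 79 = 21 for the blank.
The known cells in row 6 total 78, leaving 100 − 78 = 22 for the blank.
The known cells in row 4 total 106, leaving 100 − 106 = -6 for the blank.

p = -4, z = 24, a = 22, m = -6, k = 21, c = -3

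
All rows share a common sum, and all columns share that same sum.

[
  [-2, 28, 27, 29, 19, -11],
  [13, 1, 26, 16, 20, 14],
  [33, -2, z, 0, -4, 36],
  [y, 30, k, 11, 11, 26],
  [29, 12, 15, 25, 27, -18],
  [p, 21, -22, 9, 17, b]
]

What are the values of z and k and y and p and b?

z = 27, k = 17, y = -5, p = 22, b = 43

Rows 1 and 2 both sum to 90, so that's the common total.
The known cells in column 6 total 47, leaving 90 − 47 = 43 for the blank.
The known cells in row 6 total 68, leaving 90 − 68 = 22 for the blank.
The known cells in column 1 total 95, leaving 90 − 95 = -5 for the blank.
The known cells in row 3 total 63, leaving 90 − 63 = 27 for the blank.
The known cells in row 4 total 73, leaving 90 − 73 = 17 for the blank.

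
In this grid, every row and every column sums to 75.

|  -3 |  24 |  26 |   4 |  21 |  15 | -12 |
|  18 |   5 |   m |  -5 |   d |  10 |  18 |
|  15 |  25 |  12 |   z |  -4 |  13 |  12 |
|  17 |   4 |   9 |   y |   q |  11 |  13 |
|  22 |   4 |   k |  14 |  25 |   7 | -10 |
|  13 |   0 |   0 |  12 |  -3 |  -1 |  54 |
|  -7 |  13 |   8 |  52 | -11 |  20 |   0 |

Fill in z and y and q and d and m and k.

z = 2, y = -4, q = 25, d = 22, m = 7, k = 13

Row 5: 22 + 4 + 14 + 25 + 7 − 10 = 62, so its missing entry is 75 − 62 = 13.
Column 3: 26 + 12 + 9 + 13 + 0 + 8 = 68, so its missing entry is 75 − 68 = 7.
Row 2: 18 + 5 + 7 − 5 + 10 + 18 = 53, so its missing entry is 75 − 53 = 22.
Column 5: 21 + 22 − 4 + 25 − 3 − 11 = 50, so its missing entry is 75 − 50 = 25.
Row 3: 15 + 25 + 12 − 4 + 13 + 12 = 73, so its missing entry is 75 − 73 = 2.
Row 4: 17 + 4 + 9 + 25 + 11 + 13 = 79, so its missing entry is 75 − 79 = -4.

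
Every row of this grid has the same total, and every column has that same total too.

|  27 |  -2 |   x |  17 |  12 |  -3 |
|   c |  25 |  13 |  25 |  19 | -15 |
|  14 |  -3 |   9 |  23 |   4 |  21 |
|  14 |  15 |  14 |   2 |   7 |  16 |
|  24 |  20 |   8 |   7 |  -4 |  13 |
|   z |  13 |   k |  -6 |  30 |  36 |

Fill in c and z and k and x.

Rows 3 and 4 both sum to 68, so that's the common total.
Row 2: 25 + 13 + 25 + 19 − 15 = 67, so its missing entry is 68 − 67 = 1.
Row 1: 27 − 2 + 17 + 12 − 3 = 51, so its missing entry is 68 − 51 = 17.
Column 1: 27 + 1 + 14 + 14 + 24 = 80, so its missing entry is 68 − 80 = -12.
Row 6: -12 + 13 − 6 + 30 + 36 = 61, so its missing entry is 68 − 61 = 7.

c = 1, z = -12, k = 7, x = 17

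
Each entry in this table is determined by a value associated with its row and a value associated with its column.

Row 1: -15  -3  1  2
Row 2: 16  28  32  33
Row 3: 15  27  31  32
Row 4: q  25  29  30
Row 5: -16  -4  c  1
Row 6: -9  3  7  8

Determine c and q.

c = 0, q = 13

The difference between any two rows is the same in every column — this is an addition table with the headers hidden.
Row 5 minus row 1 is -4 − (-3) = -1, so its entry in column 3 is 1 + (-1) = 0.
Row 4 minus row 1 is 25 − (-3) = 28, so its entry in column 1 is -15 + 28 = 13.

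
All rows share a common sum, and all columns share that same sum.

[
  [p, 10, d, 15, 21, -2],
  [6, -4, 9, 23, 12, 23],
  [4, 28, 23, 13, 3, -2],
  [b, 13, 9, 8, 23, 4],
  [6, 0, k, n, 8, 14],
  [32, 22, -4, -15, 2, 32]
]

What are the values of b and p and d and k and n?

b = 12, p = 9, d = 16, k = 16, n = 25

Rows 2 and 3 both sum to 69, so that's the common total.
The known cells in column 4 total 44, leaving 69 − 44 = 25 for the blank.
The known cells in row 5 total 53, leaving 69 − 53 = 16 for the blank.
The known cells in row 4 total 57, leaving 69 − 57 = 12 for the blank.
The known cells in column 1 total 60, leaving 69 − 60 = 9 for the blank.
The known cells in row 1 total 53, leaving 69 − 53 = 16 for the blank.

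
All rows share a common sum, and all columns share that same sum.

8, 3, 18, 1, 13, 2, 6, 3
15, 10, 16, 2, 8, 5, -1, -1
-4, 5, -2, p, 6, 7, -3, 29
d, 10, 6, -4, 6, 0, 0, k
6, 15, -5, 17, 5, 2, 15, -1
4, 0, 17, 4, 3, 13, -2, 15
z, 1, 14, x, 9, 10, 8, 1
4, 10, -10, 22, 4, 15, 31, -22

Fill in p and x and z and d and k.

Rows 1 and 2 both sum to 54, so that's the common total.
The known cells in column 8 total 24, leaving 54 − 24 = 30 for the blank.
The known cells in row 4 total 48, leaving 54 − 48 = 6 for the blank.
The known cells in row 3 total 38, leaving 54 − 38 = 16 for the blank.
The known cells in column 1 total 39, leaving 54 − 39 = 15 for the blank.
The known cells in row 7 total 58, leaving 54 − 58 = -4 for the blank.

p = 16, x = -4, z = 15, d = 6, k = 30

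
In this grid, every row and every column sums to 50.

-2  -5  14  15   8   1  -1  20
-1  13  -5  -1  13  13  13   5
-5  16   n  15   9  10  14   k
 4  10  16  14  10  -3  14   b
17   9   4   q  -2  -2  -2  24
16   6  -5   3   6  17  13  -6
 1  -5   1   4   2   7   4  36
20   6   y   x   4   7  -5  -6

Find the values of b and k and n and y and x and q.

The known cells in row 5 total 48, leaving 50 − 48 = 2 for the blank.
The known cells in row 4 total 65, leaving 50 − 65 = -15 for the blank.
The known cells in column 8 total 58, leaving 50 − 58 = -8 for the blank.
The known cells in column 4 total 52, leaving 50 − 52 = -2 for the blank.
The known cells in row 8 total 24, leaving 50 − 24 = 26 for the blank.
The known cells in row 3 total 51, leaving 50 − 51 = -1 for the blank.

b = -15, k = -8, n = -1, y = 26, x = -2, q = 2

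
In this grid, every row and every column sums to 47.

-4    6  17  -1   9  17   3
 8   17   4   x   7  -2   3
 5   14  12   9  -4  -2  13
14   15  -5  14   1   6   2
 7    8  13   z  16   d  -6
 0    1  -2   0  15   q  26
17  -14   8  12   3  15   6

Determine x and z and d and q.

x = 10, z = 3, d = 6, q = 7

Row 6 has 0 + 1 − 2 + 0 + 15 + 26 = 40; the blank must be 47 − 40 = 7.
Column 6 has 17 − 2 − 2 + 6 + 7 + 15 = 41; the blank must be 47 − 41 = 6.
Row 2 has 8 + 17 + 4 + 7 − 2 + 3 = 37; the blank must be 47 − 37 = 10.
Row 5 has 7 + 8 + 13 + 16 + 6 − 6 = 44; the blank must be 47 − 44 = 3.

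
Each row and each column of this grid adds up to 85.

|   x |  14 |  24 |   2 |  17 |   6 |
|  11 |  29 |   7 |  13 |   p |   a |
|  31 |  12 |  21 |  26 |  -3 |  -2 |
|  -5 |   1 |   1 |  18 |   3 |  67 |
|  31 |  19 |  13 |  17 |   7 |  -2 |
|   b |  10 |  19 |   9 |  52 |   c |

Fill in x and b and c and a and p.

Row 1 has 14 + 24 + 2 + 17 + 6 = 63; the blank must be 85 − 63 = 22.
Column 5 has 17 − 3 + 3 + 7 + 52 = 76; the blank must be 85 − 76 = 9.
Row 2 has 11 + 29 + 7 + 13 + 9 = 69; the blank must be 85 − 69 = 16.
Column 6 has 6 + 16 − 2 + 67 − 2 = 85; the blank must be 85 − 85 = 0.
Row 6 has 10 + 19 + 9 + 52 + 0 = 90; the blank must be 85 − 90 = -5.

x = 22, b = -5, c = 0, a = 16, p = 9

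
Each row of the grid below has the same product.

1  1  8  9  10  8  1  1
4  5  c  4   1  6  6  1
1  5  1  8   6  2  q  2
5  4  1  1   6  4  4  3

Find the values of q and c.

Rows 1 and 4 each multiply to 5760, so every row has product 5760.
Row 3: 1×5×1×8×6×2×2 = 960, so the missing entry is 5760 ÷ 960 = 6.
Row 2: 4×5×4×1×6×6×1 = 2880, so the missing entry is 5760 ÷ 2880 = 2.

q = 6, c = 2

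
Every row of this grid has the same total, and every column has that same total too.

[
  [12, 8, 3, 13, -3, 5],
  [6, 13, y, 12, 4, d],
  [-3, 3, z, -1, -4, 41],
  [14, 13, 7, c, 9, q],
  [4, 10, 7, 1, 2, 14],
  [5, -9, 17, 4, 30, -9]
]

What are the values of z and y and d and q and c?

Rows 1 and 5 both sum to 38, so that's the common total.
Column 4 has 13 + 12 − 1 + 1 + 4 = 29; the blank must be 38 − 29 = 9.
Row 3 has -3 + 3 − 1 − 4 + 41 = 36; the blank must be 38 − 36 = 2.
Column 3 has 3 + 2 + 7 + 7 + 17 = 36; the blank must be 38 − 36 = 2.
Row 2 has 6 + 13 + 2 + 12 + 4 = 37; the blank must be 38 − 37 = 1.
Row 4 has 14 + 13 + 7 + 9 + 9 = 52; the blank must be 38 − 52 = -14.

z = 2, y = 2, d = 1, q = -14, c = 9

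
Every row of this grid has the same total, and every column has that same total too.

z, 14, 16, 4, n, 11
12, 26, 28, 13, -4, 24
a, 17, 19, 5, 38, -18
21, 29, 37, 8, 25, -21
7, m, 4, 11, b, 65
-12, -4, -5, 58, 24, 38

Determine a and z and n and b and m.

a = 38, z = 33, n = 21, b = -5, m = 17

Rows 2 and 4 both sum to 99, so that's the common total.
Row 3: 17 + 19 + 5 + 38 − 18 = 61, so its missing entry is 99 − 61 = 38.
Column 1: 12 + 38 + 21 + 7 − 12 = 66, so its missing entry is 99 − 66 = 33.
Row 1: 33 + 14 + 16 + 4 + 11 = 78, so its missing entry is 99 − 78 = 21.
Column 5: 21 − 4 + 38 + 25 + 24 = 104, so its missing entry is 99 − 104 = -5.
Row 5: 7 + 4 + 11 − 5 + 65 = 82, so its missing entry is 99 − 82 = 17.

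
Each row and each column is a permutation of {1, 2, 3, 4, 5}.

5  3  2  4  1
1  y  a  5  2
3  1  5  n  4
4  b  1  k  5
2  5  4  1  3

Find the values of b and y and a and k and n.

b = 2, y = 4, a = 3, k = 3, n = 2

Cell (2,3): column 3 already has {1, 2, 4, 5} → 3.
Cell (2,2): row 2 already has {1, 2, 3, 5} → 4.
Cell (4,2): column 2 already has {1, 3, 4, 5} → 2.
For row 3, column 4: row 3 already has {1, 3, 4, 5}; that leaves 2.
At (row 4, col 4): row 4 already has {1, 2, 4, 5}, so the value is 3.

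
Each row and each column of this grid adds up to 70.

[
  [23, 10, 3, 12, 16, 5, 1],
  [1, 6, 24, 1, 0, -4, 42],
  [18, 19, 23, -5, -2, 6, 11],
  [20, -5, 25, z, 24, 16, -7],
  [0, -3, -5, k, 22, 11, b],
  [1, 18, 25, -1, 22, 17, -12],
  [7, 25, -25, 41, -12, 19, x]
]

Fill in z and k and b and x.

z = -3, k = 25, b = 20, x = 15

Row 4 has 20 − 5 + 25 + 24 + 16 − 7 = 73; the blank must be 70 − 73 = -3.
Row 7 has 7 + 25 − 25 + 41 − 12 + 19 = 55; the blank must be 70 − 55 = 15.
Column 7 has 1 + 42 + 11 − 7 − 12 + 15 = 50; the blank must be 70 − 50 = 20.
Row 5 has 0 − 3 − 5 + 22 + 11 + 20 = 45; the blank must be 70 − 45 = 25.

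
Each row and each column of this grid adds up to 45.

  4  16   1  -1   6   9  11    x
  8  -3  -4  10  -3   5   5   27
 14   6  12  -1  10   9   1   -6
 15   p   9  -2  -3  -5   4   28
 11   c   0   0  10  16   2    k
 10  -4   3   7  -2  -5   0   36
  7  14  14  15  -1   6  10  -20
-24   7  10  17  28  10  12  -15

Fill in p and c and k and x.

Row 4 has 15 + 9 − 2 − 3 − 5 + 4 + 28 = 46; the blank must be 45 − 46 = -1.
Row 1 has 4 + 16 + 1 − 1 + 6 + 9 + 11 = 46; the blank must be 45 − 46 = -1.
Column 2 has 16 − 3 + 6 − 1 − 4 + 14 + 7 = 35; the blank must be 45 − 35 = 10.
Row 5 has 11 + 10 + 0 + 0 + 10 + 16 + 2 = 49; the blank must be 45 − 49 = -4.

p = -1, c = 10, k = -4, x = -1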